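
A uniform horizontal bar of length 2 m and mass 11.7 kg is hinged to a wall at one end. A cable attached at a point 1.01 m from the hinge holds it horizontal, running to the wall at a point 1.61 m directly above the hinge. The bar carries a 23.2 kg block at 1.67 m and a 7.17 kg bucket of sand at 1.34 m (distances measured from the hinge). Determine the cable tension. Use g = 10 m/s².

T ≈ 702 N

About the hinge:
Beam weight: 11.7 × 10 = 117 N down at 1 m → arm 1 m, τ = 117 × 1 = 117 N·m clockwise.
Block: 23.2 × 10 = 232 N down at 1.67 m → arm 1.67 m, τ = 232 × 1.67 = 387.4 N·m clockwise.
Bucket of sand: 7.17 × 10 = 71.7 N down at 1.34 m → arm 1.34 m, τ = 71.7 × 1.34 = 96.08 N·m clockwise.
Total clockwise load moment = 600.5 N·m.
The cable tension T acts at 1.01 m; only its component perpendicular to the bar, T sinθ, produces torque. sinθ = h/√(h²+d²) = 1.61/√(1.61²+1.01²) = 0.8471.
Balancing moments: T × 1.01 × 0.8471 = 600.5, giving T = 600.5 / 0.8556 = 702 N.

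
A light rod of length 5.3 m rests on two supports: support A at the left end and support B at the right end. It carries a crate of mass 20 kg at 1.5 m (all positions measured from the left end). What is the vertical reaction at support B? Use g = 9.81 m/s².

R_B ≈ 55.5 N

Take moments about support A.
Crate: 20 × 9.81 = 196.2 N down at 1.5 m → arm 1.5 m, τ = 196.2 × 1.5 = 294.3 N·m clockwise.
Net load moment about support A = 294.3 N·m clockwise.
Reaction R at support B is upward at 5.3 m, arm 5.3 m → moment R × 5.3 counterclockwise.
Setting net torque to zero: R × 5.3 = 294.3 → R = 55.5 N.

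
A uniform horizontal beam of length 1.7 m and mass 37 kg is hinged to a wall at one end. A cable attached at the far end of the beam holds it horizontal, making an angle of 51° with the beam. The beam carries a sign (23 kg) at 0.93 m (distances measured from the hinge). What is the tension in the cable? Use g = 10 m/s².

Sum moments about the hinge (the unknown hinge reaction has zero arm there).
Beam weight: 37 × 10 = 370 N down at 0.85 m → arm 0.85 m, τ = 370 × 0.85 = 314.5 N·m clockwise.
Sign: 23 × 10 = 230 N down at 0.93 m → arm 0.93 m, τ = 230 × 0.93 = 213.9 N·m clockwise.
Total clockwise load moment = 528.4 N·m.
The cable tension T acts at 1.7 m; only its component perpendicular to the beam, T sinθ, produces torque. sin 51° = 0.7771.
Balancing moments: T × 1.7 × 0.7771 = 528.4, giving T = 528.4 / 1.321 = 400 N.

T ≈ 400 N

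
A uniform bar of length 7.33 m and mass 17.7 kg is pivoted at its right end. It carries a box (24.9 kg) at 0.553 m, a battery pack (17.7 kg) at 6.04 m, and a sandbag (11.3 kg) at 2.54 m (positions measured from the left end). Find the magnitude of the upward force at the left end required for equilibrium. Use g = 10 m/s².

F ≈ 424 N

Sum moments about the right end (the unknown pivot reaction has zero arm there).
Beam weight: 17.7 × 10 = 177 N down at 3.665 m → arm 3.665 m, τ = 177 × 3.665 = 648.7 N·m counterclockwise.
Box: 24.9 × 10 = 249 N down at 0.553 m → arm 6.777 m, τ = 249 × 6.777 = 1687 N·m counterclockwise.
Battery pack: 17.7 × 10 = 177 N down at 6.04 m → arm 1.29 m, τ = 177 × 1.29 = 228.3 N·m counterclockwise.
Sandbag: 11.3 × 10 = 113 N down at 2.54 m → arm 4.79 m, τ = 113 × 4.79 = 541.3 N·m counterclockwise.
Net moment of the loads = 3105 N·m counterclockwise.
The upward force F acts at the left end, arm 7.33 m, giving F × 7.33 clockwise.
Balancing moments: F × 7.33 = 3105, giving F = 3105 / 7.33 = 424 N.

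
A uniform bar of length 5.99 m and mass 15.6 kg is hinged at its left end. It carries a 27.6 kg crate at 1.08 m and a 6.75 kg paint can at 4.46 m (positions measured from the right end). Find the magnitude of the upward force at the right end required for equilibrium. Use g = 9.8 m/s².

Choose the left end as the axis so the unknown pivot reaction has zero arm there.
Beam weight: 15.6 × 9.8 = 152.9 N down at 2.995 m → arm 2.995 m, τ = 152.9 × 2.995 = 457.9 N·m clockwise.
Crate: 27.6 × 9.8 = 270.5 N down at 1.08 m → arm 4.91 m, τ = 270.5 × 4.91 = 1328 N·m clockwise.
Paint can: 6.75 × 9.8 = 66.15 N down at 4.46 m → arm 1.53 m, τ = 66.15 × 1.53 = 101.2 N·m clockwise.
Net moment of the loads = 1887 N·m clockwise.
The upward force F acts at the right end, arm 5.99 m, giving F × 5.99 counterclockwise.
Balancing moments: F × 5.99 = 1887, giving F = 1887 / 5.99 = 315 N.

F ≈ 315 N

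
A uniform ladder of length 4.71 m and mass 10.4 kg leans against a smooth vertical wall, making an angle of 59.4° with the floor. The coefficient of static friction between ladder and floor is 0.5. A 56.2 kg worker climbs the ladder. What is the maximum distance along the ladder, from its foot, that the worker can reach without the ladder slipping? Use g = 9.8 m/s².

d ≈ 4.28 m

Sum moments about the foot of the ladder (the floor normal and friction both act there and drop out).
Ladder weight 10.4×9.8 = 101.9 N acts at 2.355 m along the ladder; its horizontal arm is 2.355·cos59.4° = 1.199 m → τ = 122.2 N·m clockwise.
Worker weight 56.2×9.8 = 550.8 N at distance d → arm d·cos59.4° → τ = 550.8·d·0.509 clockwise.
Wall normal N at the top has arm L sinθ = 4.054 m counterclockwise, so Στ = 0 gives N·4.054 = 122.2 + 280.4·d.
ΣFy = 0 ⇒ N_floor = 652.7 N, so the maximum friction is μ_s·N_floor = 0.5×652.7 = 326.4 N. ΣFx = 0 ⇒ N_wall = f, so at the slipping point N = 326.4 N.
Substituting: 326.4×4.054 = 122.2 + 280.4·d ⇒ d = (1323 − 122.2) / 280.4 = 4.28 m.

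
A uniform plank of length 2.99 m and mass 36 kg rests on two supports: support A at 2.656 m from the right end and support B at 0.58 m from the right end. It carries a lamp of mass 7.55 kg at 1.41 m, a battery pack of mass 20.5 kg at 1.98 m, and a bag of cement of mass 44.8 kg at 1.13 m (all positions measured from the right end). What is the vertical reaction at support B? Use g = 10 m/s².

R_B ≈ 643 N

About support A:
Beam weight: 36 × 10 = 360 N down at 1.495 m → arm 1.161 m, τ = 360 × 1.161 = 418 N·m clockwise.
Lamp: 7.55 × 10 = 75.5 N down at 1.41 m → arm 1.246 m, τ = 75.5 × 1.246 = 94.07 N·m clockwise.
Battery pack: 20.5 × 10 = 205 N down at 1.98 m → arm 0.676 m, τ = 205 × 0.676 = 138.6 N·m clockwise.
Bag of cement: 44.8 × 10 = 448 N down at 1.13 m → arm 1.526 m, τ = 448 × 1.526 = 683.6 N·m clockwise.
Net load moment about support A = 1334 N·m clockwise.
Reaction R at support B is upward at 0.58 m, arm 2.076 m → moment R × 2.076 counterclockwise.
Setting net torque to zero: R × 2.076 = 1334 → R = 643 N.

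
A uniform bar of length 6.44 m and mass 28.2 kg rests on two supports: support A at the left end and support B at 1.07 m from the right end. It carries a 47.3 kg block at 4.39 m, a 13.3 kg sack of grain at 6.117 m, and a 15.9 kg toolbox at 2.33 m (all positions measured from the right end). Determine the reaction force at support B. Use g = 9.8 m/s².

Take moments about support A.
Beam weight: 28.2 × 9.8 = 276.4 N down at 3.22 m → arm 3.22 m, τ = 276.4 × 3.22 = 890 N·m clockwise.
Block: 47.3 × 9.8 = 463.5 N down at 4.39 m → arm 2.05 m, τ = 463.5 × 2.05 = 950.2 N·m clockwise.
Sack of grain: 13.3 × 9.8 = 130.3 N down at 6.117 m → arm 0.323 m, τ = 130.3 × 0.323 = 42.09 N·m clockwise.
Toolbox: 15.9 × 9.8 = 155.8 N down at 2.33 m → arm 4.11 m, τ = 155.8 × 4.11 = 640.3 N·m clockwise.
Net load moment about support A = 2523 N·m clockwise.
Reaction R at support B is upward at 1.07 m, arm 5.37 m → moment R × 5.37 counterclockwise.
Στ = 0 ⇒ R × 5.37 = 2523 ⇒ R = 470 N.

R_B ≈ 470 N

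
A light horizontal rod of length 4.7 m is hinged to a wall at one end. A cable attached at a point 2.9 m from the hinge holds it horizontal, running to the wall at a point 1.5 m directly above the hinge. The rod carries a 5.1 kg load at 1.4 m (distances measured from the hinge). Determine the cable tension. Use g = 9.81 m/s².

Take moments about the hinge.
Load: 5.1 × 9.81 = 50.03 N down at 1.4 m → arm 1.4 m, τ = 50.03 × 1.4 = 70.04 N·m clockwise.
Total clockwise load moment = 70.04 N·m.
The cable tension T acts at 2.9 m; only its component perpendicular to the rod, T sinθ, produces torque. sinθ = h/√(h²+d²) = 1.5/√(1.5²+2.9²) = 0.4594.
Στ = 0 ⇒ T × 2.9 × 0.4594 = 70.04 ⇒ T = 70.04 / 1.332 = 52.6 N.

T ≈ 52.6 N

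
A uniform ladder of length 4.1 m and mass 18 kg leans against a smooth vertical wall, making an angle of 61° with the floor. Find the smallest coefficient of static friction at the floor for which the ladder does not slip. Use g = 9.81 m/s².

Take moments about the foot of the ladder.
Ladder weight 18×9.81 = 176.6 N acts at 2.05 m along the ladder; its horizontal arm is 2.05·cos61° = 0.9939 m → τ = 175.5 N·m clockwise.
Wall normal N acts horizontally at the top; its moment arm is the height L sinθ = 4.1·sin61° = 3.586 m, counterclockwise.
Στ = 0 ⇒ N × 3.586 = 175.5 ⇒ N = 48.94 N.
ΣFx = 0 ⇒ f = N_wall = 48.94 N. ΣFy = 0 ⇒ N_floor = 176.6 N.
μ_min = f / N_floor = 48.94 / 176.6 = 0.277.

μ_min ≈ 0.277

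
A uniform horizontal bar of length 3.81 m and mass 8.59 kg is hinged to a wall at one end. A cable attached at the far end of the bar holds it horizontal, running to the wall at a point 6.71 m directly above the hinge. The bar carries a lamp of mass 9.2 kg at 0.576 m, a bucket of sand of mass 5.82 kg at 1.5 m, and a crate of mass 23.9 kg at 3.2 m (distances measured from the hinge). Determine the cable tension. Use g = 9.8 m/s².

T ≈ 316 N

Choose the hinge as the axis so the unknown hinge reaction has zero arm there.
Beam weight: 8.59 × 9.8 = 84.18 N down at 1.905 m → arm 1.905 m, τ = 84.18 × 1.905 = 160.4 N·m clockwise.
Lamp: 9.2 × 9.8 = 90.16 N down at 0.576 m → arm 0.576 m, τ = 90.16 × 0.576 = 51.93 N·m clockwise.
Bucket of sand: 5.82 × 9.8 = 57.04 N down at 1.5 m → arm 1.5 m, τ = 57.04 × 1.5 = 85.56 N·m clockwise.
Crate: 23.9 × 9.8 = 234.2 N down at 3.2 m → arm 3.2 m, τ = 234.2 × 3.2 = 749.4 N·m clockwise.
Total clockwise load moment = 1047 N·m.
The cable tension T acts at 3.81 m; only its component perpendicular to the bar, T sinθ, produces torque. sinθ = h/√(h²+d²) = 6.71/√(6.71²+3.81²) = 0.8696.
Στ = 0 ⇒ T × 3.81 × 0.8696 = 1047 ⇒ T = 1047 / 3.313 = 316 N.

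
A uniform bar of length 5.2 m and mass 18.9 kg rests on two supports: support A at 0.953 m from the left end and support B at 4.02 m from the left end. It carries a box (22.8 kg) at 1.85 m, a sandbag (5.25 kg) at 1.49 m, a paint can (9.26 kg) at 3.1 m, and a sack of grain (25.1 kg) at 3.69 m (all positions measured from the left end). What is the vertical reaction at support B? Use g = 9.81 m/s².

R_B ≈ 457 N

Choose support A as the axis so its reaction then has zero moment arm.
Beam weight: 18.9 × 9.81 = 185.4 N down at 2.6 m → arm 1.647 m, τ = 185.4 × 1.647 = 305.4 N·m clockwise.
Box: 22.8 × 9.81 = 223.7 N down at 1.85 m → arm 0.897 m, τ = 223.7 × 0.897 = 200.7 N·m clockwise.
Sandbag: 5.25 × 9.81 = 51.5 N down at 1.49 m → arm 0.537 m, τ = 51.5 × 0.537 = 27.66 N·m clockwise.
Paint can: 9.26 × 9.81 = 90.84 N down at 3.1 m → arm 2.147 m, τ = 90.84 × 2.147 = 195 N·m clockwise.
Sack of grain: 25.1 × 9.81 = 246.2 N down at 3.69 m → arm 2.737 m, τ = 246.2 × 2.737 = 673.8 N·m clockwise.
Net load moment about support A = 1403 N·m clockwise.
Reaction R at support B is upward at 4.02 m, arm 3.067 m → moment R × 3.067 counterclockwise.
Balancing moments: R × 3.067 = 1403, giving R = 457 N.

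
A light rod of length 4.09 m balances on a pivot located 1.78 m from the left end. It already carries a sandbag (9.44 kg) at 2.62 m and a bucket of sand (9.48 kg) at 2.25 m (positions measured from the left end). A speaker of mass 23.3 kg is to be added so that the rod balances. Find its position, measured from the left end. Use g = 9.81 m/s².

Choose the pivot (at 1.78 m from the left end) as the axis so the support reaction has zero arm there.
Sandbag: 9.44 × 9.81 = 92.61 N down at 2.62 m → arm 0.84 m, τ = 92.61 × 0.84 = 77.79 N·m clockwise.
Bucket of sand: 9.48 × 9.81 = 93 N down at 2.25 m → arm 0.47 m, τ = 93 × 0.47 = 43.71 N·m clockwise.
Net moment of existing loads = 121.5 N·m clockwise.
The speaker weighs 23.3 × 9.81 = 228.6 N and must supply an equal counterclockwise moment, so its lever arm about the pivot is 121.5 / 228.6 = 0.531 m.
That puts it at 1.78 − 0.531 = 1.25 m from the left end.

x ≈ 1.25 m from the left end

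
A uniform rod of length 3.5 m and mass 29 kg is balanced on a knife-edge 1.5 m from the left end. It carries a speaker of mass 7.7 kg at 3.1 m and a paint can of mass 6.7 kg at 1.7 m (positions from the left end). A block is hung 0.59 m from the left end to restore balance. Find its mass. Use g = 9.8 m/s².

Take moments about the knife-edge (at 1.5 m from the left end).
Beam weight: 29 × 9.8 = 284.2 N down at 1.75 m → arm 0.25 m, τ = 284.2 × 0.25 = 71.05 N·m clockwise.
Speaker: 7.7 × 9.8 = 75.46 N down at 3.1 m → arm 1.6 m, τ = 75.46 × 1.6 = 120.7 N·m clockwise.
Paint can: 6.7 × 9.8 = 65.66 N down at 1.7 m → arm 0.2 m, τ = 65.66 × 0.2 = 13.13 N·m clockwise.
Net moment of known loads = 204.9 N·m clockwise.
An unknown mass m at 0.59 m has arm 0.91 m; its moment is m·g·0.91 counterclockwise.
Setting net torque to zero: m × 9.8 × 0.91 = 204.9 → m = 204.9 / (9.8 × 0.91) = 23 kg.

m ≈ 23 kg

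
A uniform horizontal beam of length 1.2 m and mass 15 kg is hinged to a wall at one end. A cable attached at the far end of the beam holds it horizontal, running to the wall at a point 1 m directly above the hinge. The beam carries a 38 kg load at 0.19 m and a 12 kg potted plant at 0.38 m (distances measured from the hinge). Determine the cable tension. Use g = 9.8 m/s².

T ≈ 265 N

Sum moments about the hinge (the unknown hinge reaction has zero arm there).
Beam weight: 15 × 9.8 = 147 N down at 0.6 m → arm 0.6 m, τ = 147 × 0.6 = 88.2 N·m clockwise.
Load: 38 × 9.8 = 372.4 N down at 0.19 m → arm 0.19 m, τ = 372.4 × 0.19 = 70.76 N·m clockwise.
Potted plant: 12 × 9.8 = 117.6 N down at 0.38 m → arm 0.38 m, τ = 117.6 × 0.38 = 44.69 N·m clockwise.
Total clockwise load moment = 203.7 N·m.
The cable tension T acts at 1.2 m; only its component perpendicular to the beam, T sinθ, produces torque. sinθ = h/√(h²+d²) = 1/√(1²+1.2²) = 0.6402.
Setting net torque to zero: T × 1.2 × 0.6402 = 203.7 → T = 203.7 / 0.7682 = 265 N.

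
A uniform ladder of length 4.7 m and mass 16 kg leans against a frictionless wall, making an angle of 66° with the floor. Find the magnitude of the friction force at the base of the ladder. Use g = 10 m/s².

Choose the foot of the ladder as the axis so the floor normal and friction both act there and drop out.
Ladder weight 16×10 = 160 N acts at 2.35 m along the ladder; its horizontal arm is 2.35·cos66° = 0.9558 m → τ = 152.9 N·m clockwise.
Wall normal N acts horizontally at the top; its moment arm is the height L sinθ = 4.7·sin66° = 4.294 m, counterclockwise.
For rotational equilibrium, N × 4.294 = 152.9, so N = 35.6 N.
ΣFx = 0: friction at the foot balances the wall's push, so f = N_wall = 35.6 N.

f ≈ 35.6 N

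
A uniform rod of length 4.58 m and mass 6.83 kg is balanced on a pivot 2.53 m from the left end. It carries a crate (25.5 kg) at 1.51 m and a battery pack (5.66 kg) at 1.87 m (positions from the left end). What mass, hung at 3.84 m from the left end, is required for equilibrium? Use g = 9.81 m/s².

About the pivot (at 2.53 m from the left end):
Beam weight: 6.83 × 9.81 = 67 N down at 2.29 m → arm 0.24 m, τ = 67 × 0.24 = 16.08 N·m counterclockwise.
Crate: 25.5 × 9.81 = 250.2 N down at 1.51 m → arm 1.02 m, τ = 250.2 × 1.02 = 255.2 N·m counterclockwise.
Battery pack: 5.66 × 9.81 = 55.52 N down at 1.87 m → arm 0.66 m, τ = 55.52 × 0.66 = 36.64 N·m counterclockwise.
Net moment of known loads = 307.9 N·m counterclockwise.
An unknown mass m at 3.84 m has arm 1.31 m; its moment is m·g·1.31 clockwise.
Στ = 0 ⇒ m × 9.81 × 1.31 = 307.9 ⇒ m = 307.9 / (9.81 × 1.31) = 24 kg.

m ≈ 24 kg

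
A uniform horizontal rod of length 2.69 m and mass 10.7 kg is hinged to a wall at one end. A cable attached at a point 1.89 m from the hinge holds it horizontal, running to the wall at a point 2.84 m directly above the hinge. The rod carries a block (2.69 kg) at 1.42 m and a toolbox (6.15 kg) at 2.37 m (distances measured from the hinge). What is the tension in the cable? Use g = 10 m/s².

T ≈ 208 N

About the hinge:
Beam weight: 10.7 × 10 = 107 N down at 1.345 m → arm 1.345 m, τ = 107 × 1.345 = 143.9 N·m clockwise.
Block: 2.69 × 10 = 26.9 N down at 1.42 m → arm 1.42 m, τ = 26.9 × 1.42 = 38.2 N·m clockwise.
Toolbox: 6.15 × 10 = 61.5 N down at 2.37 m → arm 2.37 m, τ = 61.5 × 2.37 = 145.8 N·m clockwise.
Total clockwise load moment = 327.9 N·m.
The cable tension T acts at 1.89 m; only its component perpendicular to the rod, T sinθ, produces torque. sinθ = h/√(h²+d²) = 2.84/√(2.84²+1.89²) = 0.8325.
Στ = 0 ⇒ T × 1.89 × 0.8325 = 327.9 ⇒ T = 327.9 / 1.573 = 208 N.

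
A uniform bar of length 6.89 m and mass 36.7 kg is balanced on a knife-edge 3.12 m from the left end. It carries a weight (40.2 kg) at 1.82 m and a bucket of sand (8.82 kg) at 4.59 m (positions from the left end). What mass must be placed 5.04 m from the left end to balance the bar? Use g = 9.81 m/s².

m ≈ 14.3 kg

Take moments about the knife-edge (at 3.12 m from the left end).
Beam weight: 36.7 × 9.81 = 360 N down at 3.445 m → arm 0.325 m, τ = 360 × 0.325 = 117 N·m clockwise.
Weight: 40.2 × 9.81 = 394.4 N down at 1.82 m → arm 1.3 m, τ = 394.4 × 1.3 = 512.7 N·m counterclockwise.
Bucket of sand: 8.82 × 9.81 = 86.52 N down at 4.59 m → arm 1.47 m, τ = 86.52 × 1.47 = 127.2 N·m clockwise.
Net moment of known loads = 268.5 N·m counterclockwise.
An unknown mass m at 5.04 m has arm 1.92 m; its moment is m·g·1.92 clockwise.
Setting net torque to zero: m × 9.81 × 1.92 = 268.5 → m = 268.5 / (9.81 × 1.92) = 14.3 kg.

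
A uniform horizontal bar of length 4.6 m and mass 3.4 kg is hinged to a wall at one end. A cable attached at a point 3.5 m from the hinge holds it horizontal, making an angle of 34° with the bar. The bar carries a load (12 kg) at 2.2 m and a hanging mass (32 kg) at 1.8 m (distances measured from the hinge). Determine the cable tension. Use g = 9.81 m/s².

Choose the hinge as the axis so the unknown hinge reaction has zero arm there.
Beam weight: 3.4 × 9.81 = 33.35 N down at 2.3 m → arm 2.3 m, τ = 33.35 × 2.3 = 76.7 N·m clockwise.
Load: 12 × 9.81 = 117.7 N down at 2.2 m → arm 2.2 m, τ = 117.7 × 2.2 = 258.9 N·m clockwise.
Hanging mass: 32 × 9.81 = 313.9 N down at 1.8 m → arm 1.8 m, τ = 313.9 × 1.8 = 565 N·m clockwise.
Total clockwise load moment = 900.6 N·m.
The cable tension T acts at 3.5 m; only its component perpendicular to the bar, T sinθ, produces torque. sin 34° = 0.5592.
Balancing moments: T × 3.5 × 0.5592 = 900.6, giving T = 900.6 / 1.957 = 460 N.

T ≈ 460 N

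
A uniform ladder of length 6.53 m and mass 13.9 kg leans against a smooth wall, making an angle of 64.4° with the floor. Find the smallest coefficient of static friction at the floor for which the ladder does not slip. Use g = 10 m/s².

Taking torques about the foot of the ladder:
Ladder weight 13.9×10 = 139 N acts at 3.265 m along the ladder; its horizontal arm is 3.265·cos64.4° = 1.411 m → τ = 196.1 N·m clockwise.
Wall normal N acts horizontally at the top; its moment arm is the height L sinθ = 6.53·sin64.4° = 5.889 m, counterclockwise.
For rotational equilibrium, N × 5.889 = 196.1, so N = 33.3 N.
ΣFx = 0 ⇒ f = N_wall = 33.3 N. ΣFy = 0 ⇒ N_floor = 139 N.
μ_min = f / N_floor = 33.3 / 139 = 0.24.

μ_min ≈ 0.24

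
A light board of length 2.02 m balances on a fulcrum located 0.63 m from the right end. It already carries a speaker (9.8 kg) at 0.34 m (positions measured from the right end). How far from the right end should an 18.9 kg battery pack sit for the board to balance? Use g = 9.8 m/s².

Choose the fulcrum (at 0.63 m from the right end) as the axis so the support reaction has zero arm there.
Speaker: 9.8 × 9.8 = 96.04 N down at 0.34 m → arm 0.29 m, τ = 96.04 × 0.29 = 27.85 N·m clockwise.
Net moment of existing loads = 27.85 N·m clockwise.
The battery pack weighs 18.9 × 9.8 = 185.2 N and must supply an equal counterclockwise moment, so its lever arm about the fulcrum is 27.85 / 185.2 = 0.15 m.
That puts it at 0.63 + 0.15 = 0.78 m from the right end.

x ≈ 0.78 m from the right end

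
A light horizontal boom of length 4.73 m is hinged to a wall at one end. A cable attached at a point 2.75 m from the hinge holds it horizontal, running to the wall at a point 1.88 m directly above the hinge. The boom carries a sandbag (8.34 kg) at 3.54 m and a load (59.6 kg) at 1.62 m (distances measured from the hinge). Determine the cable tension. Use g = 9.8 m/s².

T ≈ 796 N

Taking torques about the hinge:
Sandbag: 8.34 × 9.8 = 81.73 N down at 3.54 m → arm 3.54 m, τ = 81.73 × 3.54 = 289.3 N·m clockwise.
Load: 59.6 × 9.8 = 584.1 N down at 1.62 m → arm 1.62 m, τ = 584.1 × 1.62 = 946.2 N·m clockwise.
Total clockwise load moment = 1236 N·m.
The cable tension T acts at 2.75 m; only its component perpendicular to the boom, T sinθ, produces torque. sinθ = h/√(h²+d²) = 1.88/√(1.88²+2.75²) = 0.5644.
Στ = 0 ⇒ T × 2.75 × 0.5644 = 1236 ⇒ T = 1236 / 1.552 = 796 N.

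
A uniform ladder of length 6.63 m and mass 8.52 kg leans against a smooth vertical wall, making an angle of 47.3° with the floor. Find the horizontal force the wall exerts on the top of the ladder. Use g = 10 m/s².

N_wall ≈ 39.3 N

Take moments about the foot of the ladder.
Ladder weight 8.52×10 = 85.2 N acts at 3.315 m along the ladder; its horizontal arm is 3.315·cos47.3° = 2.248 m → τ = 191.5 N·m clockwise.
Wall normal N acts horizontally at the top; its moment arm is the height L sinθ = 6.63·sin47.3° = 4.872 m, counterclockwise.
For rotational equilibrium, N × 4.872 = 191.5, so N = 39.3 N.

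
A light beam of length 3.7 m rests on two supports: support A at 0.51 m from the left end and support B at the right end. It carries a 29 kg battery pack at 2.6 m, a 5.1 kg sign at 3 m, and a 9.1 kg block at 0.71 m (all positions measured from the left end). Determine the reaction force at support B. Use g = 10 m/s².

R_B ≈ 236 N

About support A:
Battery pack: 29 × 10 = 290 N down at 2.6 m → arm 2.09 m, τ = 290 × 2.09 = 606.1 N·m clockwise.
Sign: 5.1 × 10 = 51 N down at 3 m → arm 2.49 m, τ = 51 × 2.49 = 127 N·m clockwise.
Block: 9.1 × 10 = 91 N down at 0.71 m → arm 0.2 m, τ = 91 × 0.2 = 18.2 N·m clockwise.
Net load moment about support A = 751.3 N·m clockwise.
Reaction R at support B is upward at 3.7 m, arm 3.19 m → moment R × 3.19 counterclockwise.
Setting net torque to zero: R × 3.19 = 751.3 → R = 236 N.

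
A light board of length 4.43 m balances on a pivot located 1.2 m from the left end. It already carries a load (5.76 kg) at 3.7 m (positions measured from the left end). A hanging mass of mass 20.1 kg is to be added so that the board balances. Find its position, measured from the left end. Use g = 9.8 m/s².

x ≈ 0.484 m from the left end

About the pivot (at 1.2 m from the left end):
Load: 5.76 × 9.8 = 56.45 N down at 3.7 m → arm 2.5 m, τ = 56.45 × 2.5 = 141.1 N·m clockwise.
Net moment of existing loads = 141.1 N·m clockwise.
The hanging mass weighs 20.1 × 9.8 = 197 N and must supply an equal counterclockwise moment, so its lever arm about the pivot is 141.1 / 197 = 0.716 m.
That puts it at 1.2 − 0.716 = 0.484 m from the left end.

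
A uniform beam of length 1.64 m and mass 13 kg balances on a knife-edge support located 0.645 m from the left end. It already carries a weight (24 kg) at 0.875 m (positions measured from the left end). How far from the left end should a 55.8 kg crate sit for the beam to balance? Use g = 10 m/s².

Sum moments about the knife-edge support (at 0.645 m from the left end) (the support reaction has zero arm there).
Beam weight: 13 × 10 = 130 N down at 0.82 m → arm 0.175 m, τ = 130 × 0.175 = 22.75 N·m clockwise.
Weight: 24 × 10 = 240 N down at 0.875 m → arm 0.23 m, τ = 240 × 0.23 = 55.2 N·m clockwise.
Net moment of existing loads = 77.95 N·m clockwise.
The crate weighs 55.8 × 10 = 558 N and must supply an equal counterclockwise moment, so its lever arm about the knife-edge support is 77.95 / 558 = 0.14 m.
That puts it at 0.645 − 0.14 = 0.505 m from the left end.

x ≈ 0.505 m from the left end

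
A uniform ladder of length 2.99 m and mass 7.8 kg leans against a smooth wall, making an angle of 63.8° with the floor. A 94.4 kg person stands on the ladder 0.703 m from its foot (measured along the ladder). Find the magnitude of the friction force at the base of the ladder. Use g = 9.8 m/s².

f ≈ 126 N

Taking torques about the foot of the ladder:
Ladder weight 7.8×9.8 = 76.44 N acts at 1.495 m along the ladder; its horizontal arm is 1.495·cos63.8° = 0.6601 m → τ = 50.46 N·m clockwise.
Person: 94.4×9.8 = 925.1 N at 0.703 m → arm 0.3104 m → τ = 287.2 N·m clockwise.
Wall normal N acts horizontally at the top; its moment arm is the height L sinθ = 2.99·sin63.8° = 2.683 m, counterclockwise.
For rotational equilibrium, N × 2.683 = 337.7, so N = 126 N.
ΣFx = 0: friction at the foot balances the wall's push, so f = N_wall = 126 N.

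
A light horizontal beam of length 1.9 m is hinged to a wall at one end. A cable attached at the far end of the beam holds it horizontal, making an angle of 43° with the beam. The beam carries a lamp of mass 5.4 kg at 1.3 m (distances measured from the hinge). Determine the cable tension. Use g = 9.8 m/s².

T ≈ 53.1 N

Take moments about the hinge.
Lamp: 5.4 × 9.8 = 52.92 N down at 1.3 m → arm 1.3 m, τ = 52.92 × 1.3 = 68.8 N·m clockwise.
Total clockwise load moment = 68.8 N·m.
The cable tension T acts at 1.9 m; only its component perpendicular to the beam, T sinθ, produces torque. sin 43° = 0.682.
For rotational equilibrium, T × 1.9 × 0.682 = 68.8, so T = 68.8 / 1.296 = 53.1 N.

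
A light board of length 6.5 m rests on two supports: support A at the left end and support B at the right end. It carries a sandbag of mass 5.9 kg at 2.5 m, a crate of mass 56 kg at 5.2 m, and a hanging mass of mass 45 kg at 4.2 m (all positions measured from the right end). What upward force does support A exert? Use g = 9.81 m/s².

R_A ≈ 747 N

Taking torques about support B:
Sandbag: 5.9 × 9.81 = 57.88 N down at 2.5 m → arm 2.5 m, τ = 57.88 × 2.5 = 144.7 N·m counterclockwise.
Crate: 56 × 9.81 = 549.4 N down at 5.2 m → arm 5.2 m, τ = 549.4 × 5.2 = 2857 N·m counterclockwise.
Hanging mass: 45 × 9.81 = 441.5 N down at 4.2 m → arm 4.2 m, τ = 441.5 × 4.2 = 1854 N·m counterclockwise.
Net load moment about support B = 4856 N·m counterclockwise.
Reaction R at support A is upward at 6.5 m, arm 6.5 m → moment R × 6.5 clockwise.
Στ = 0 ⇒ R × 6.5 = 4856 ⇒ R = 747 N.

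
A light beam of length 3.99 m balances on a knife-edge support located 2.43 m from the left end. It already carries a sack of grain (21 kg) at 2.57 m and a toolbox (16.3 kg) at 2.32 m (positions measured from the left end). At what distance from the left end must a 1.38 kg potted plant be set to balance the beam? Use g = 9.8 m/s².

x ≈ 1.6 m from the left end

Sum moments about the knife-edge support (at 2.43 m from the left end) (the support reaction has zero arm there).
Sack of grain: 21 × 9.8 = 205.8 N down at 2.57 m → arm 0.14 m, τ = 205.8 × 0.14 = 28.81 N·m clockwise.
Toolbox: 16.3 × 9.8 = 159.7 N down at 2.32 m → arm 0.11 m, τ = 159.7 × 0.11 = 17.57 N·m counterclockwise.
Net moment of existing loads = 11.24 N·m clockwise.
The potted plant weighs 1.38 × 9.8 = 13.52 N and must supply an equal counterclockwise moment, so its lever arm about the knife-edge support is 11.24 / 13.52 = 0.831 m.
That puts it at 2.43 − 0.831 = 1.6 m from the left end.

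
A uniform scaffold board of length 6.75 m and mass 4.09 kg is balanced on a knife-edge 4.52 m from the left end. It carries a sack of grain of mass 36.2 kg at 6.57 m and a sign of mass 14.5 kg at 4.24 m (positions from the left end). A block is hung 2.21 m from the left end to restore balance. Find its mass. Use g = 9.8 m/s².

m ≈ 28.3 kg

Choose the knife-edge (at 4.52 m from the left end) as the axis so the support reaction has zero arm there.
Beam weight: 4.09 × 9.8 = 40.08 N down at 3.375 m → arm 1.145 m, τ = 40.08 × 1.145 = 45.89 N·m counterclockwise.
Sack of grain: 36.2 × 9.8 = 354.8 N down at 6.57 m → arm 2.05 m, τ = 354.8 × 2.05 = 727.3 N·m clockwise.
Sign: 14.5 × 9.8 = 142.1 N down at 4.24 m → arm 0.28 m, τ = 142.1 × 0.28 = 39.79 N·m counterclockwise.
Net moment of known loads = 641.6 N·m clockwise.
An unknown mass m at 2.21 m has arm 2.31 m; its moment is m·g·2.31 counterclockwise.
Balancing moments: m × 9.8 × 2.31 = 641.6, giving m = 641.6 / (9.8 × 2.31) = 28.3 kg.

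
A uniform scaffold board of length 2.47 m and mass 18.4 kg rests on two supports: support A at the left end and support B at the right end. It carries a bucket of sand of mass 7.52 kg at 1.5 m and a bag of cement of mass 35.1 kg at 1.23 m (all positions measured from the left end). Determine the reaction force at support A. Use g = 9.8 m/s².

About support B:
Beam weight: 18.4 × 9.8 = 180.3 N down at 1.235 m → arm 1.235 m, τ = 180.3 × 1.235 = 222.7 N·m counterclockwise.
Bucket of sand: 7.52 × 9.8 = 73.7 N down at 1.5 m → arm 0.97 m, τ = 73.7 × 0.97 = 71.49 N·m counterclockwise.
Bag of cement: 35.1 × 9.8 = 344 N down at 1.23 m → arm 1.24 m, τ = 344 × 1.24 = 426.6 N·m counterclockwise.
Net load moment about support B = 720.8 N·m counterclockwise.
Reaction R at support A is upward at 0 m, arm 2.47 m → moment R × 2.47 clockwise.
Στ = 0 ⇒ R × 2.47 = 720.8 ⇒ R = 292 N.

R_A ≈ 292 N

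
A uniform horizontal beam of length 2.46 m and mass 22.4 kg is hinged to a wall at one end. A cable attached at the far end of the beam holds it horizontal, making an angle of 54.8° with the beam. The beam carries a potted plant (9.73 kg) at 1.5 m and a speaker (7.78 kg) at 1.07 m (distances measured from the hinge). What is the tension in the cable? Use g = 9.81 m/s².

About the hinge:
Beam weight: 22.4 × 9.81 = 219.7 N down at 1.23 m → arm 1.23 m, τ = 219.7 × 1.23 = 270.2 N·m clockwise.
Potted plant: 9.73 × 9.81 = 95.45 N down at 1.5 m → arm 1.5 m, τ = 95.45 × 1.5 = 143.2 N·m clockwise.
Speaker: 7.78 × 9.81 = 76.32 N down at 1.07 m → arm 1.07 m, τ = 76.32 × 1.07 = 81.66 N·m clockwise.
Total clockwise load moment = 495.1 N·m.
The cable tension T acts at 2.46 m; only its component perpendicular to the beam, T sinθ, produces torque. sin 54.8° = 0.8171.
Setting net torque to zero: T × 2.46 × 0.8171 = 495.1 → T = 495.1 / 2.01 = 246 N.

T ≈ 246 N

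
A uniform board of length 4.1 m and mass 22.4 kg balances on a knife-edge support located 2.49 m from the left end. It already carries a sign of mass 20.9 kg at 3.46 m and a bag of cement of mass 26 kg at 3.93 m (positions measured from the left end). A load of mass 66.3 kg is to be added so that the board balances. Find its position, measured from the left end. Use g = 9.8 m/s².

x ≈ 1.77 m from the left end

Sum moments about the knife-edge support (at 2.49 m from the left end) (the support reaction has zero arm there).
Beam weight: 22.4 × 9.8 = 219.5 N down at 2.05 m → arm 0.44 m, τ = 219.5 × 0.44 = 96.58 N·m counterclockwise.
Sign: 20.9 × 9.8 = 204.8 N down at 3.46 m → arm 0.97 m, τ = 204.8 × 0.97 = 198.7 N·m clockwise.
Bag of cement: 26 × 9.8 = 254.8 N down at 3.93 m → arm 1.44 m, τ = 254.8 × 1.44 = 366.9 N·m clockwise.
Net moment of existing loads = 469 N·m clockwise.
The load weighs 66.3 × 9.8 = 649.7 N and must supply an equal counterclockwise moment, so its lever arm about the knife-edge support is 469 / 649.7 = 0.722 m.
That puts it at 2.49 − 0.722 = 1.77 m from the left end.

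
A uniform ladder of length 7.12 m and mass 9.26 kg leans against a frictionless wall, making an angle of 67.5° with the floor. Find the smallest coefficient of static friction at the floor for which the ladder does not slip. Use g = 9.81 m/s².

Sum moments about the foot of the ladder (the floor normal and friction both act there and drop out).
Ladder weight 9.26×9.81 = 90.84 N acts at 3.56 m along the ladder; its horizontal arm is 3.56·cos67.5° = 1.362 m → τ = 123.7 N·m clockwise.
Wall normal N acts horizontally at the top; its moment arm is the height L sinθ = 7.12·sin67.5° = 6.578 m, counterclockwise.
Balancing moments: N × 6.578 = 123.7, giving N = 18.81 N.
ΣFx = 0 ⇒ f = N_wall = 18.81 N. ΣFy = 0 ⇒ N_floor = 90.84 N.
μ_min = f / N_floor = 18.81 / 90.84 = 0.207.

μ_min ≈ 0.207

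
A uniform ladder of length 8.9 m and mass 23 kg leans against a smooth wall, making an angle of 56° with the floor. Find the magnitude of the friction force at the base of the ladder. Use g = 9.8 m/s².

About the foot of the ladder:
Ladder weight 23×9.8 = 225.4 N acts at 4.45 m along the ladder; its horizontal arm is 4.45·cos56° = 2.488 m → τ = 560.8 N·m clockwise.
Wall normal N acts horizontally at the top; its moment arm is the height L sinθ = 8.9·sin56° = 7.378 m, counterclockwise.
For rotational equilibrium, N × 7.378 = 560.8, so N = 76 N.
ΣFx = 0: friction at the foot balances the wall's push, so f = N_wall = 76 N.

f ≈ 76 N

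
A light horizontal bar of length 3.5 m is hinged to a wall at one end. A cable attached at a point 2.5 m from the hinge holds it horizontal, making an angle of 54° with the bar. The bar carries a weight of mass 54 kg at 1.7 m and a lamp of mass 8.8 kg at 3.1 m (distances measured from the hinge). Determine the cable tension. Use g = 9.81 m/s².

Sum moments about the hinge (the unknown hinge reaction has zero arm there).
Weight: 54 × 9.81 = 529.7 N down at 1.7 m → arm 1.7 m, τ = 529.7 × 1.7 = 900.5 N·m clockwise.
Lamp: 8.8 × 9.81 = 86.33 N down at 3.1 m → arm 3.1 m, τ = 86.33 × 3.1 = 267.6 N·m clockwise.
Total clockwise load moment = 1168 N·m.
The cable tension T acts at 2.5 m; only its component perpendicular to the bar, T sinθ, produces torque. sin 54° = 0.809.
Στ = 0 ⇒ T × 2.5 × 0.809 = 1168 ⇒ T = 1168 / 2.022 = 578 N.

T ≈ 578 N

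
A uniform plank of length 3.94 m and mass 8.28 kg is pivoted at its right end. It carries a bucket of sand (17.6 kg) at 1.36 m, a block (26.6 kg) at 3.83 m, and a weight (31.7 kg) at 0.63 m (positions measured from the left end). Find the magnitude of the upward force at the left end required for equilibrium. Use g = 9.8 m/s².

About the right end:
Beam weight: 8.28 × 9.8 = 81.14 N down at 1.97 m → arm 1.97 m, τ = 81.14 × 1.97 = 159.8 N·m counterclockwise.
Bucket of sand: 17.6 × 9.8 = 172.5 N down at 1.36 m → arm 2.58 m, τ = 172.5 × 2.58 = 445.1 N·m counterclockwise.
Block: 26.6 × 9.8 = 260.7 N down at 3.83 m → arm 0.11 m, τ = 260.7 × 0.11 = 28.68 N·m counterclockwise.
Weight: 31.7 × 9.8 = 310.7 N down at 0.63 m → arm 3.31 m, τ = 310.7 × 3.31 = 1028 N·m counterclockwise.
Net moment of the loads = 1662 N·m counterclockwise.
The upward force F acts at the left end, arm 3.94 m, giving F × 3.94 clockwise.
Στ = 0 ⇒ F × 3.94 = 1662 ⇒ F = 1662 / 3.94 = 422 N.

F ≈ 422 N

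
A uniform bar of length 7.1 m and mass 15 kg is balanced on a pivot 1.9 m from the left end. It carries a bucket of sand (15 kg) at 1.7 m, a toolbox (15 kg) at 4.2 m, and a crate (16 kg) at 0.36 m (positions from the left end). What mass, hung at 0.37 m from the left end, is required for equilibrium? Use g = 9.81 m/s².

Sum moments about the pivot (at 1.9 m from the left end) (the support reaction has zero arm there).
Beam weight: 15 × 9.81 = 147.2 N down at 3.55 m → arm 1.65 m, τ = 147.2 × 1.65 = 242.9 N·m clockwise.
Bucket of sand: 15 × 9.81 = 147.2 N down at 1.7 m → arm 0.2 m, τ = 147.2 × 0.2 = 29.44 N·m counterclockwise.
Toolbox: 15 × 9.81 = 147.2 N down at 4.2 m → arm 2.3 m, τ = 147.2 × 2.3 = 338.6 N·m clockwise.
Crate: 16 × 9.81 = 157 N down at 0.36 m → arm 1.54 m, τ = 157 × 1.54 = 241.8 N·m counterclockwise.
Net moment of known loads = 310.3 N·m clockwise.
An unknown mass m at 0.37 m has arm 1.53 m; its moment is m·g·1.53 counterclockwise.
For rotational equilibrium, m × 9.81 × 1.53 = 310.3, so m = 310.3 / (9.81 × 1.53) = 20.7 kg.

m ≈ 20.7 kg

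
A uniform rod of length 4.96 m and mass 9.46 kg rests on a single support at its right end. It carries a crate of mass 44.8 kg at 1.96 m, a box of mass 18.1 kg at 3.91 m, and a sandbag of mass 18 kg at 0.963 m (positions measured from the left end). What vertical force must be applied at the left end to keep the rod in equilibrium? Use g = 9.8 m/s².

Choose the right end as the axis so the unknown pivot reaction has zero arm there.
Beam weight: 9.46 × 9.8 = 92.71 N down at 2.48 m → arm 2.48 m, τ = 92.71 × 2.48 = 229.9 N·m counterclockwise.
Crate: 44.8 × 9.8 = 439 N down at 1.96 m → arm 3 m, τ = 439 × 3 = 1317 N·m counterclockwise.
Box: 18.1 × 9.8 = 177.4 N down at 3.91 m → arm 1.05 m, τ = 177.4 × 1.05 = 186.3 N·m counterclockwise.
Sandbag: 18 × 9.8 = 176.4 N down at 0.963 m → arm 3.997 m, τ = 176.4 × 3.997 = 705.1 N·m counterclockwise.
Net moment of the loads = 2438 N·m counterclockwise.
The upward force F acts at the left end, arm 4.96 m, giving F × 4.96 clockwise.
For rotational equilibrium, F × 4.96 = 2438, so F = 2438 / 4.96 = 492 N.

F ≈ 492 N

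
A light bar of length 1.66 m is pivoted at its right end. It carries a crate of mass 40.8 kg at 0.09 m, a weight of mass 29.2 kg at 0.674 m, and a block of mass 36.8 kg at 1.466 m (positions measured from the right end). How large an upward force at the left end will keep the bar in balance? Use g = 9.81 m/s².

F ≈ 457 N

About the right end:
Crate: 40.8 × 9.81 = 400.2 N down at 0.09 m → arm 0.09 m, τ = 400.2 × 0.09 = 36.02 N·m counterclockwise.
Weight: 29.2 × 9.81 = 286.5 N down at 0.674 m → arm 0.674 m, τ = 286.5 × 0.674 = 193.1 N·m counterclockwise.
Block: 36.8 × 9.81 = 361 N down at 1.466 m → arm 1.466 m, τ = 361 × 1.466 = 529.2 N·m counterclockwise.
Net moment of the loads = 758.3 N·m counterclockwise.
The upward force F acts at the left end, arm 1.66 m, giving F × 1.66 clockwise.
Balancing moments: F × 1.66 = 758.3, giving F = 758.3 / 1.66 = 457 N.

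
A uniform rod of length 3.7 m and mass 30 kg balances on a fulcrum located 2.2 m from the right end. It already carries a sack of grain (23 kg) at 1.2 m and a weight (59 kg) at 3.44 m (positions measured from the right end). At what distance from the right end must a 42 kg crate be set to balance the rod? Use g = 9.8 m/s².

About the fulcrum (at 2.2 m from the right end):
Beam weight: 30 × 9.8 = 294 N down at 1.85 m → arm 0.35 m, τ = 294 × 0.35 = 102.9 N·m clockwise.
Sack of grain: 23 × 9.8 = 225.4 N down at 1.2 m → arm 1 m, τ = 225.4 × 1 = 225.4 N·m clockwise.
Weight: 59 × 9.8 = 578.2 N down at 3.44 m → arm 1.24 m, τ = 578.2 × 1.24 = 717 N·m counterclockwise.
Net moment of existing loads = 388.7 N·m counterclockwise.
The crate weighs 42 × 9.8 = 411.6 N and must supply an equal clockwise moment, so its lever arm about the fulcrum is 388.7 / 411.6 = 0.944 m.
That puts it at 2.2 − 0.944 = 1.26 m from the right end.

x ≈ 1.26 m from the right end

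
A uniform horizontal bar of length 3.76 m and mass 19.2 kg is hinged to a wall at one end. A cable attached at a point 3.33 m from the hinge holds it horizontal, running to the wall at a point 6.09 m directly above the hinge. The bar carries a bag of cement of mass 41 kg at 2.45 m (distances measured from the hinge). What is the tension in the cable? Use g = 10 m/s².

T ≈ 467 N

Taking torques about the hinge:
Beam weight: 19.2 × 10 = 192 N down at 1.88 m → arm 1.88 m, τ = 192 × 1.88 = 361 N·m clockwise.
Bag of cement: 41 × 10 = 410 N down at 2.45 m → arm 2.45 m, τ = 410 × 2.45 = 1005 N·m clockwise.
Total clockwise load moment = 1366 N·m.
The cable tension T acts at 3.33 m; only its component perpendicular to the bar, T sinθ, produces torque. sinθ = h/√(h²+d²) = 6.09/√(6.09²+3.33²) = 0.8774.
Balancing moments: T × 3.33 × 0.8774 = 1366, giving T = 1366 / 2.922 = 467 N.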